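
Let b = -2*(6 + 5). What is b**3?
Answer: -10648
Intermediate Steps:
b = -22 (b = -2*11 = -22)
b**3 = (-22)**3 = -10648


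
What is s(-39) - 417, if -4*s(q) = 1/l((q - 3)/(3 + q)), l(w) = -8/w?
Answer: -80057/192 ≈ -416.96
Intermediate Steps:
s(q) = (-3 + q)/(32*(3 + q)) (s(q) = -(-(q - 3)/(8*(3 + q)))/4 = -(-(-3 + q)/(8*(3 + q)))/4 = -(-1)*(-3 + q)/(32*(3 + q)) = (-3 + q)/(32*(3 + q)))
s(-39) - 417 = (-3 - 39)/(32*(3 - 39)) - 417 = (1/32)*(-42)/(-36) - 417 = (1/32)*(-1/36)*(-42) - 417 = 7/192 - 417 = -80057/192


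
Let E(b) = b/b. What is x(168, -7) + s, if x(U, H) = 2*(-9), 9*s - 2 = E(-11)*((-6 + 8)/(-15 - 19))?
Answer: -907/51 ≈ -17.784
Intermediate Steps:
E(b) = 1
s = 11/51 (s = 2/9 + (1*((-6 + 8)/(-15 - 19)))/9 = 2/9 + (1*(2/(-34)))/9 = 2/9 + (1*(2*(-1/34)))/9 = 2/9 + (1*(-1/17))/9 = 2/9 + (1/9)*(-1/17) = 2/9 - 1/153 = 11/51 ≈ 0.21569)
x(U, H) = -18
x(168, -7) + s = -18 + 11/51 = -907/51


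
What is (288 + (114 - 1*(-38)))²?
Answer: 193600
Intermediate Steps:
(288 + (114 - 1*(-38)))² = (288 + (114 + 38))² = (288 + 152)² = 440² = 193600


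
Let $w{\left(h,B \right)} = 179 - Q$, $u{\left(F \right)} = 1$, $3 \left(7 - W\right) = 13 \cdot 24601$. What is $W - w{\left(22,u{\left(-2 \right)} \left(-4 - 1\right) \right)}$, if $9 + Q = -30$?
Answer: $- \frac{320446}{3} \approx -1.0682 \cdot 10^{5}$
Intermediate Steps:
$W = - \frac{319792}{3}$ ($W = 7 - \frac{13 \cdot 24601}{3} = 7 - \frac{319813}{3} = - \frac{319792}{3} \approx -1.066 \cdot 10^{5}$)
$Q = -39$ ($Q = -9 - 30 = -39$)
$w{\left(h,B \right)} = 218$ ($w{\left(h,B \right)} = 179 - -39 = 179 + 39 = 218$)
$W - w{\left(22,u{\left(-2 \right)} \left(-4 - 1\right) \right)} = - \frac{319792}{3} - 218 = - \frac{320446}{3}$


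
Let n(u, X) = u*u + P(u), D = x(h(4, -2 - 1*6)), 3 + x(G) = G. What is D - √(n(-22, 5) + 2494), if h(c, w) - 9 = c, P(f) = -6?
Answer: 10 - 2*√743 ≈ -44.516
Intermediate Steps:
h(c, w) = 9 + c
x(G) = -3 + G
D = 10 (D = -3 + (9 + 4) = -3 + 13 = 10)
n(u, X) = -6 + u² (n(u, X) = u*u - 6 = u² - 6 = -6 + u²)
D - √(n(-22, 5) + 2494) = 10 - √((-6 + (-22)²) + 2494) = 10 - √((-6 + 484) + 2494) = 10 - √(478 + 2494) = 10 - √2972 = 10 - 2*√743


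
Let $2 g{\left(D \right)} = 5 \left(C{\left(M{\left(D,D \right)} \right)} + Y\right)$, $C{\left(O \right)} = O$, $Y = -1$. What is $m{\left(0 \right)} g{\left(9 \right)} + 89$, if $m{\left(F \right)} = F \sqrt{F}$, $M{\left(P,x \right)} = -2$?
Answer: $89$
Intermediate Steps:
$m{\left(F \right)} = F^{\frac{3}{2}}$
$g{\left(D \right)} = - \frac{15}{2}$ ($g{\left(D \right)} = \frac{5 \left(-2 - 1\right)}{2} = \frac{5 \left(-3\right)}{2} = \frac{1}{2} \left(-15\right) = - \frac{15}{2}$)
$m{\left(0 \right)} g{\left(9 \right)} + 89 = 0^{\frac{3}{2}} \left(- \frac{15}{2}\right) + 89 = 0 \left(- \frac{15}{2}\right) + 89 = 0 + 89 = 89$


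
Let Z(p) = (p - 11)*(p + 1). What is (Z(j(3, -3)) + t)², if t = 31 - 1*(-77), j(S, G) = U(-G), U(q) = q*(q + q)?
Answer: 58081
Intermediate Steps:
U(q) = 2*q² (U(q) = q*(2*q) = 2*q²)
j(S, G) = 2*G² (j(S, G) = 2*(-G)² = 2*G²)
Z(p) = (1 + p)*(-11 + p) (Z(p) = (-11 + p)*(1 + p) = (1 + p)*(-11 + p))
t = 108 (t = 31 + 77 = 108)
(Z(j(3, -3)) + t)² = ((-11 + (2*(-3)²)² - 20*(-3)²) + 108)² = ((-11 + (2*9)² - 20*9) + 108)² = ((-11 + 18² - 10*18) + 108)² = ((-11 + 324 - 180) + 108)² = (133 + 108)² = 241² = 58081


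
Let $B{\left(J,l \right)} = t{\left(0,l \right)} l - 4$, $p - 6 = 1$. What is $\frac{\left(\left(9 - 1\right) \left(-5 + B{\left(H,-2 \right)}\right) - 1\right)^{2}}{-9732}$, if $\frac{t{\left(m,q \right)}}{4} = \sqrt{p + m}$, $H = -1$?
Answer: $- \frac{34001}{9732} - \frac{2336 \sqrt{7}}{2433} \approx -6.034$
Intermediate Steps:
$p = 7$ ($p = 6 + 1 = 7$)
$t{\left(m,q \right)} = 4 \sqrt{7 + m}$
$B{\left(J,l \right)} = -4 + 4 l \sqrt{7}$ ($B{\left(J,l \right)} = 4 \sqrt{7 + 0} l - 4 = 4 \sqrt{7} l - 4 = 4 l \sqrt{7} - 4 = -4 + 4 l \sqrt{7}$)
$\frac{\left(\left(9 - 1\right) \left(-5 + B{\left(H,-2 \right)}\right) - 1\right)^{2}}{-9732} = \frac{\left(\left(9 - 1\right) \left(-5 + \left(-4 + 4 \left(-2\right) \sqrt{7}\right)\right) - 1\right)^{2}}{-9732} = \left(8 \left(-5 - \left(4 + 8 \sqrt{7}\right)\right) - 1\right)^{2} \left(- \frac{1}{9732}\right) = \left(8 \left(-9 - 8 \sqrt{7}\right) - 1\right)^{2} \left(- \frac{1}{9732}\right) = \left(\left(-72 - 64 \sqrt{7}\right) - 1\right)^{2} \left(- \frac{1}{9732}\right) = \left(-73 - 64 \sqrt{7}\right)^{2} \left(- \frac{1}{9732}\right) = - \frac{\left(-73 - 64 \sqrt{7}\right)^{2}}{9732}$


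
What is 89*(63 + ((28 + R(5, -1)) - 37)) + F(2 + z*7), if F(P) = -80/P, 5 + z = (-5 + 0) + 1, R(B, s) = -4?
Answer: 271530/61 ≈ 4451.3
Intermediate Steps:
z = -9 (z = -5 + ((-5 + 0) + 1) = -5 + (-5 + 1) = -5 - 4 = -9)
89*(63 + ((28 + R(5, -1)) - 37)) + F(2 + z*7) = 89*(63 + ((28 - 4) - 37)) - 80/(2 - 9*7) = 89*(63 + (24 - 37)) - 80/(2 - 63) = 89*(63 - 13) - 80/(-61) = 89*50 - 80*(-1/61) = 4450 + 80/61 = 271530/61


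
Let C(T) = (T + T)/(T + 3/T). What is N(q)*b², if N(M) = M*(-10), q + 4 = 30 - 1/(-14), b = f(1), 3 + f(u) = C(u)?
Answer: -45625/28 ≈ -1629.5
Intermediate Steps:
C(T) = 2*T/(T + 3/T) (C(T) = (2*T)/(T + 3/T) = 2*T/(T + 3/T))
f(u) = -3 + 2*u²/(3 + u²)
b = -5/2 (b = (-9 - 1*1²)/(3 + 1²) = (-9 - 1*1)/(3 + 1) = (-9 - 1)/4 = (¼)*(-10) = -5/2 ≈ -2.5000)
q = 365/14 (q = -4 + (30 - 1/(-14)) = -4 + (30 - 1*(-1/14)) = -4 + (30 + 1/14) = -4 + 421/14 = 365/14 ≈ 26.071)
N(M) = -10*M
N(q)*b² = (-10*365/14)*(-5/2)² = -1825/7*25/4 = -45625/28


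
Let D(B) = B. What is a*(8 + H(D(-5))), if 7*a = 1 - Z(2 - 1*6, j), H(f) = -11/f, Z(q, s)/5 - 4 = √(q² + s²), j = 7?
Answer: -969/35 - 51*√65/7 ≈ -86.425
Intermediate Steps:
Z(q, s) = 20 + 5*√(q² + s²)
a = -19/7 - 5*√65/7 (a = (1 - (20 + 5*√((2 - 1*6)² + 7²)))/7 = (1 - (20 + 5*√((2 - 6)² + 49)))/7 = (1 - (20 + 5*√((-4)² + 49)))/7 = (1 - (20 + 5*√(16 + 49)))/7 = (1 - (20 + 5*√65))/7 = (1 + (-20 - 5*√65))/7 = (-19 - 5*√65)/7 = -19/7 - 5*√65/7 ≈ -8.4730)
a*(8 + H(D(-5))) = (-19/7 - 5*√65/7)*(8 - 11/(-5)) = (-19/7 - 5*√65/7)*(8 - 11*(-⅕)) = (-19/7 - 5*√65/7)*(8 + 11/5) = (-19/7 - 5*√65/7)*(51/5) = -969/35 - 51*√65/7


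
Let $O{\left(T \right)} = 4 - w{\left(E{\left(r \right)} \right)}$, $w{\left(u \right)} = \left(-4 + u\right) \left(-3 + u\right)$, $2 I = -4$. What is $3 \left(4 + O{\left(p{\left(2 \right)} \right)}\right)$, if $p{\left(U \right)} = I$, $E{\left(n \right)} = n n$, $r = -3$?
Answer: $-66$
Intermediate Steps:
$I = -2$ ($I = \frac{1}{2} \left(-4\right) = -2$)
$E{\left(n \right)} = n^{2}$
$p{\left(U \right)} = -2$
$O{\left(T \right)} = -26$ ($O{\left(T \right)} = 4 - \left(12 + \left(\left(-3\right)^{2}\right)^{2} - 7 \left(-3\right)^{2}\right) = 4 - \left(12 + 9^{2} - 63\right) = 4 - \left(12 + 81 - 63\right) = 4 - 30 = -26$)
$3 \left(4 + O{\left(p{\left(2 \right)} \right)}\right) = 3 \left(4 - 26\right) = 3 \left(-22\right) = -66$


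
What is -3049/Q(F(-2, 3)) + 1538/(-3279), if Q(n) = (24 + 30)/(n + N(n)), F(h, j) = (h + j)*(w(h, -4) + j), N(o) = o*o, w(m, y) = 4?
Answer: -93325438/29511 ≈ -3162.4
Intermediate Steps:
N(o) = o²
F(h, j) = (4 + j)*(h + j) (F(h, j) = (h + j)*(4 + j) = (4 + j)*(h + j))
Q(n) = 54/(n + n²) (Q(n) = (24 + 30)/(n + n²) = 54/(n + n²))
-3049/Q(F(-2, 3)) + 1538/(-3279) = -3049*(1 + (3² + 4*(-2) + 4*3 - 2*3))*(3² + 4*(-2) + 4*3 - 2*3)/54 + 1538/(-3279) = -3049*(1 + (9 - 8 + 12 - 6))*(9 - 8 + 12 - 6)/54 + 1538*(-1/3279) = -3049/(54/(7*(1 + 7))) - 1538/3279 = -3049/(54*(⅐)/8) - 1538/3279 = -3049/(54*(⅐)*(⅛)) - 1538/3279 = -3049/27/28 - 1538/3279 = -3049*28/27 - 1538/3279 = -85372/27 - 1538/3279 = -93325438/29511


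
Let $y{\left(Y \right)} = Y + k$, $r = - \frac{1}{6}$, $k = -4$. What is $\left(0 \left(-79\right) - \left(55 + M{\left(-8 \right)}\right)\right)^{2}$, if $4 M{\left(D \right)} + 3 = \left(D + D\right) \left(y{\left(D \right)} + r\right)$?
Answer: $\frac{1525225}{144} \approx 10592.0$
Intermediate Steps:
$r = - \frac{1}{6}$ ($r = \left(-1\right) \frac{1}{6} = - \frac{1}{6} \approx -0.16667$)
$y{\left(Y \right)} = -4 + Y$ ($y{\left(Y \right)} = Y - 4 = -4 + Y$)
$M{\left(D \right)} = - \frac{3}{4} + \frac{D \left(- \frac{25}{6} + D\right)}{2}$ ($M{\left(D \right)} = - \frac{3}{4} + \frac{\left(D + D\right) \left(\left(-4 + D\right) - \frac{1}{6}\right)}{4} = - \frac{3}{4} + \frac{2 D \left(- \frac{25}{6} + D\right)}{4} = - \frac{3}{4} + \frac{D \left(- \frac{25}{6} + D\right)}{2}$)
$\left(0 \left(-79\right) - \left(55 + M{\left(-8 \right)}\right)\right)^{2} = \left(0 \left(-79\right) - \left(\frac{217}{4} + \frac{2}{3} + \frac{1}{2} \left(-8\right) \left(-4 - 8\right)\right)\right)^{2} = \left(0 - \left(\frac{659}{12} + \frac{1}{2} \left(-8\right) \left(-12\right)\right)\right)^{2} = \left(0 - \frac{1235}{12}\right)^{2} = \left(- \frac{1235}{12}\right)^{2} = \frac{1525225}{144}$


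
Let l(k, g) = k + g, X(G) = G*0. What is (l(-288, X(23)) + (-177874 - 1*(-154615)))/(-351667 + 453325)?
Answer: -7849/33886 ≈ -0.23163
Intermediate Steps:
X(G) = 0
l(k, g) = g + k
(l(-288, X(23)) + (-177874 - 1*(-154615)))/(-351667 + 453325) = ((0 - 288) + (-177874 - 1*(-154615)))/(-351667 + 453325) = (-288 + (-177874 + 154615))/101658 = (-288 - 23259)*(1/101658) = -23547*1/101658 = -7849/33886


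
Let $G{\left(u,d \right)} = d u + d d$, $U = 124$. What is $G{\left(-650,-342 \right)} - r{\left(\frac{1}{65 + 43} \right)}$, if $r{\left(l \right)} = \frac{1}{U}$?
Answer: $\frac{42068735}{124} \approx 3.3926 \cdot 10^{5}$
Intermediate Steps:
$r{\left(l \right)} = \frac{1}{124}$
$G{\left(u,d \right)} = d^{2} + d u$ ($G{\left(u,d \right)} = d u + d^{2} = d^{2} + d u$)
$G{\left(-650,-342 \right)} - r{\left(\frac{1}{65 + 43} \right)} = - 342 \left(-342 - 650\right) - \frac{1}{124} = \left(-342\right) \left(-992\right) - \frac{1}{124} = 339264 - \frac{1}{124} = \frac{42068735}{124}$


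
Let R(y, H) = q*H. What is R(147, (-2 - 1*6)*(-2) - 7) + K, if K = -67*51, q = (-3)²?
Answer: -3336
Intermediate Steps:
q = 9
R(y, H) = 9*H
K = -3417
R(147, (-2 - 1*6)*(-2) - 7) + K = 9*((-2 - 1*6)*(-2) - 7) - 3417 = 9*((-2 - 6)*(-2) - 7) - 3417 = 9*(-8*(-2) - 7) - 3417 = 9*(16 - 7) - 3417 = 9*9 - 3417 = 81 - 3417 = -3336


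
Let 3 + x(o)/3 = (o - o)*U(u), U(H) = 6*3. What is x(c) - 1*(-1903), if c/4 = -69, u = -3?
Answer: 1894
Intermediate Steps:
c = -276 (c = 4*(-69) = -276)
U(H) = 18
x(o) = -9 (x(o) = -9 + 3*((o - o)*18) = -9 + 3*(0*18) = -9 + 3*0 = -9 + 0 = -9)
x(c) - 1*(-1903) = -9 - 1*(-1903) = -9 + 1903 = 1894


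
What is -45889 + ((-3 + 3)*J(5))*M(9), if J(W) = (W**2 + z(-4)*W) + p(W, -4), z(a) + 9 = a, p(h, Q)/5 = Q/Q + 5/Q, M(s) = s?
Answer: -45889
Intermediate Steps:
p(h, Q) = 5 + 25/Q (p(h, Q) = 5*(Q/Q + 5/Q) = 5*(1 + 5/Q) = 5 + 25/Q)
z(a) = -9 + a
J(W) = -5/4 + W**2 - 13*W (J(W) = (W**2 + (-9 - 4)*W) + (5 + 25/(-4)) = (W**2 - 13*W) + (5 + 25*(-1/4)) = (W**2 - 13*W) + (5 - 25/4) = (W**2 - 13*W) - 5/4 = -5/4 + W**2 - 13*W)
-45889 + ((-3 + 3)*J(5))*M(9) = -45889 + ((-3 + 3)*(-5/4 + 5**2 - 13*5))*9 = -45889 + (0*(-5/4 + 25 - 65))*9 = -45889 + (0*(-165/4))*9 = -45889 + 0*9 = -45889 + 0 = -45889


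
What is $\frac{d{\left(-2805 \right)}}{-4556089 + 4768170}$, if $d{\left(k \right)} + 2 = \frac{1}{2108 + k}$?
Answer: $- \frac{1395}{147820457} \approx -9.4371 \cdot 10^{-6}$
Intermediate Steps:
$d{\left(k \right)} = -2 + \frac{1}{2108 + k}$
$\frac{d{\left(-2805 \right)}}{-4556089 + 4768170} = \frac{\frac{1}{2108 - 2805} \left(-4215 - -5610\right)}{-4556089 + 4768170} = \frac{\frac{1}{-697} \left(-4215 + 5610\right)}{212081} = \left(- \frac{1}{697}\right) 1395 \cdot \frac{1}{212081} = \left(- \frac{1395}{697}\right) \frac{1}{212081} = - \frac{1395}{147820457}$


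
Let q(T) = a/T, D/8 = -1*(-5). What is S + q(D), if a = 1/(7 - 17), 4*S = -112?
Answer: -11201/400 ≈ -28.003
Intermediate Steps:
S = -28 (S = (¼)*(-112) = -28)
a = -⅒ (a = 1/(-10) = -⅒ ≈ -0.10000)
D = 40 (D = 8*(-1*(-5)) = 8*5 = 40)
q(T) = -1/(10*T)
S + q(D) = -28 - ⅒/40 = -28 - ⅒*1/40 = -28 - 1/400 = -11201/400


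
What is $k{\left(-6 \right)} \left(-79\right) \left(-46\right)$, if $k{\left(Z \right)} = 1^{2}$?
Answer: $3634$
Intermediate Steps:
$k{\left(Z \right)} = 1$
$k{\left(-6 \right)} \left(-79\right) \left(-46\right) = 1 \left(-79\right) \left(-46\right) = \left(-79\right) \left(-46\right) = 3634$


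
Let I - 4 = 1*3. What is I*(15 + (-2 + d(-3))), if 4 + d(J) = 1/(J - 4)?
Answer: 62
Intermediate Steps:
d(J) = -4 + 1/(-4 + J) (d(J) = -4 + 1/(J - 4) = -4 + 1/(-4 + J))
I = 7 (I = 4 + 1*3 = 4 + 3 = 7)
I*(15 + (-2 + d(-3))) = 7*(15 + (-2 + (17 - 4*(-3))/(-4 - 3))) = 7*(15 + (-2 + (17 + 12)/(-7))) = 7*(15 + (-2 - ⅐*29)) = 7*(15 + (-2 - 29/7)) = 7*(15 - 43/7) = 7*(62/7) = 62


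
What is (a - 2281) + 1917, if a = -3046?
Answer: -3410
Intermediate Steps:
(a - 2281) + 1917 = (-3046 - 2281) + 1917 = -5327 + 1917 = -3410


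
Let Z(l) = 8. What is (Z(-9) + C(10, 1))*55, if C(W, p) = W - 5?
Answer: 715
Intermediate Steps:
C(W, p) = -5 + W
(Z(-9) + C(10, 1))*55 = (8 + (-5 + 10))*55 = (8 + 5)*55 = 13*55 = 715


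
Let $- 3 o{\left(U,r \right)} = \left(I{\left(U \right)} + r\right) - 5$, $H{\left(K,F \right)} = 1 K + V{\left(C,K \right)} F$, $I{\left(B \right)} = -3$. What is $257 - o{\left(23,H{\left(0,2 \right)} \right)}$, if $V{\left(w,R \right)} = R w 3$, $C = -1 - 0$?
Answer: $\frac{763}{3} \approx 254.33$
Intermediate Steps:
$C = -1$ ($C = -1 + 0 = -1$)
$V{\left(w,R \right)} = 3 R w$
$H{\left(K,F \right)} = K - 3 F K$ ($H{\left(K,F \right)} = 1 K + 3 K \left(-1\right) F = K + - 3 K F = K - 3 F K$)
$o{\left(U,r \right)} = \frac{8}{3} - \frac{r}{3}$ ($o{\left(U,r \right)} = - \frac{\left(-3 + r\right) - 5}{3} = - \frac{-8 + r}{3} = \frac{8}{3} - \frac{r}{3}$)
$257 - o{\left(23,H{\left(0,2 \right)} \right)} = 257 - \left(\frac{8}{3} - \frac{0 \left(1 - 6\right)}{3}\right) = 257 - \left(\frac{8}{3} - \frac{0 \left(-5\right)}{3}\right) = 257 - \left(\frac{8}{3} - 0\right) = 257 - \left(\frac{8}{3} + 0\right) = 257 - \frac{8}{3} = \frac{763}{3}$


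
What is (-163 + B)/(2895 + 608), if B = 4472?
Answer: 139/113 ≈ 1.2301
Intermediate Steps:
(-163 + B)/(2895 + 608) = (-163 + 4472)/(2895 + 608) = 4309/3503 = 4309*(1/3503) = 139/113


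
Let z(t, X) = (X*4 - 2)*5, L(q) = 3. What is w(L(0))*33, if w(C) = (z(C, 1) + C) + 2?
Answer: 495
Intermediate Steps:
z(t, X) = -10 + 20*X (z(t, X) = (4*X - 2)*5 = (-2 + 4*X)*5 = -10 + 20*X)
w(C) = 12 + C (w(C) = ((-10 + 20*1) + C) + 2 = ((-10 + 20) + C) + 2 = (10 + C) + 2 = 12 + C)
w(L(0))*33 = (12 + 3)*33 = 15*33 = 495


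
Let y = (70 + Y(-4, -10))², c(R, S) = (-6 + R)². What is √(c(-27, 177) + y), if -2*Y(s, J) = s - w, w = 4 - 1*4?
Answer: 3*√697 ≈ 79.202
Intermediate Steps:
w = 0 (w = 4 - 4 = 0)
Y(s, J) = -s/2 (Y(s, J) = -(s - 1*0)/2 = -(s + 0)/2 = -s/2)
y = 5184 (y = (70 - ½*(-4))² = (70 + 2)² = 72² = 5184)
√(c(-27, 177) + y) = √((-6 - 27)² + 5184) = √((-33)² + 5184) = √(1089 + 5184) = √6273 = 3*√697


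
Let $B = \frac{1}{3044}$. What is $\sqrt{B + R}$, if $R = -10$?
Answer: $\frac{i \sqrt{23164079}}{1522} \approx 3.1622 i$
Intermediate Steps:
$B = \frac{1}{3044} \approx 0.00032852$
$\sqrt{B + R} = \sqrt{\frac{1}{3044} - 10} = \sqrt{- \frac{30439}{3044}} = \frac{i \sqrt{23164079}}{1522}$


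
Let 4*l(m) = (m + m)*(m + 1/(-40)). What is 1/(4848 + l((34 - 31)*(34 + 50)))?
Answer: 20/731937 ≈ 2.7325e-5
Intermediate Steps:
l(m) = m*(-1/40 + m)/2 (l(m) = ((m + m)*(m + 1/(-40)))/4 = ((2*m)*(m - 1/40))/4 = ((2*m)*(-1/40 + m))/4 = (2*m*(-1/40 + m))/4 = m*(-1/40 + m)/2)
1/(4848 + l((34 - 31)*(34 + 50))) = 1/(4848 + ((34 - 31)*(34 + 50))*(-1 + 40*((34 - 31)*(34 + 50)))/80) = 1/(4848 + (3*84)*(-1 + 40*(3*84))/80) = 1/(4848 + (1/80)*252*(-1 + 40*252)) = 1/(4848 + (1/80)*252*(-1 + 10080)) = 1/(4848 + (1/80)*252*10079) = 1/(4848 + 634977/20) = 1/(731937/20) = 20/731937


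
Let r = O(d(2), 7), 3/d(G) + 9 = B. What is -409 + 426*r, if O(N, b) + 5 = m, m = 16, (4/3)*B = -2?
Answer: 4277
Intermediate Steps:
B = -3/2 (B = (3/4)*(-2) = -3/2 ≈ -1.5000)
d(G) = -2/7 (d(G) = 3/(-9 - 3/2) = 3/(-21/2) = 3*(-2/21) = -2/7)
O(N, b) = 11 (O(N, b) = -5 + 16 = 11)
r = 11
-409 + 426*r = -409 + 426*11 = -409 + 4686 = 4277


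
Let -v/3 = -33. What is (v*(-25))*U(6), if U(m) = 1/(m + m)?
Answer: -825/4 ≈ -206.25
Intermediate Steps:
v = 99 (v = -3*(-33) = 99)
U(m) = 1/(2*m)
(v*(-25))*U(6) = (99*(-25))*((½)/6) = -2475/(2*6) = -2475*1/12 = -825/4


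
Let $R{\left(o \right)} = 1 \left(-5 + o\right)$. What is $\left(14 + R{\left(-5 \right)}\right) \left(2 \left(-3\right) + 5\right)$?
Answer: $-4$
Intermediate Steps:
$R{\left(o \right)} = -5 + o$
$\left(14 + R{\left(-5 \right)}\right) \left(2 \left(-3\right) + 5\right) = \left(14 - 10\right) \left(2 \left(-3\right) + 5\right) = \left(14 - 10\right) \left(-6 + 5\right) = 4 \left(-1\right) = -4$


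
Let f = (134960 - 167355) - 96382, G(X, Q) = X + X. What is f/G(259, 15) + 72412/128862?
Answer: -8278476179/33375258 ≈ -248.04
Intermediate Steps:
G(X, Q) = 2*X
f = -128777 (f = -32395 - 96382 = -128777)
f/G(259, 15) + 72412/128862 = -128777/(2*259) + 72412/128862 = -128777/518 + 72412*(1/128862) = -128777*1/518 + 36206/64431 = -128777/518 + 36206/64431 = -8278476179/33375258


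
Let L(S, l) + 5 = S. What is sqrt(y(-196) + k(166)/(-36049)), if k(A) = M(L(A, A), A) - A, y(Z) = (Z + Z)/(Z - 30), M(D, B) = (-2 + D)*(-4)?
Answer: sqrt(29151167685510)/4073537 ≈ 1.3254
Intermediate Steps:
L(S, l) = -5 + S
M(D, B) = 8 - 4*D
y(Z) = 2*Z/(-30 + Z) (y(Z) = (2*Z)/(-30 + Z) = 2*Z/(-30 + Z))
k(A) = 28 - 5*A (k(A) = (8 - 4*(-5 + A)) - A = (8 + (20 - 4*A)) - A = (28 - 4*A) - A = 28 - 5*A)
sqrt(y(-196) + k(166)/(-36049)) = sqrt(2*(-196)/(-30 - 196) + (28 - 5*166)/(-36049)) = sqrt(2*(-196)/(-226) + (28 - 830)*(-1/36049)) = sqrt(2*(-196)*(-1/226) - 802*(-1/36049)) = sqrt(196/113 + 802/36049) = sqrt(7156230/4073537) = sqrt(29151167685510)/4073537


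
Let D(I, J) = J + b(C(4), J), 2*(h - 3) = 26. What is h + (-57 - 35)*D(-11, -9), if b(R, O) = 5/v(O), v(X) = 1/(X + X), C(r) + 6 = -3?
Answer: 9124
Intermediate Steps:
h = 16 (h = 3 + (½)*26 = 3 + 13 = 16)
C(r) = -9 (C(r) = -6 - 3 = -9)
v(X) = 1/(2*X)
b(R, O) = 10*O (b(R, O) = 5/((1/(2*O))) = 5*(2*O) = 10*O)
D(I, J) = 11*J (D(I, J) = J + 10*J = 11*J)
h + (-57 - 35)*D(-11, -9) = 16 + (-57 - 35)*(11*(-9)) = 16 - 92*(-99) = 16 + 9108 = 9124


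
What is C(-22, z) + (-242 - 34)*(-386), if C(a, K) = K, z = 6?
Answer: 106542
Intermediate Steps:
C(-22, z) + (-242 - 34)*(-386) = 6 + (-242 - 34)*(-386) = 6 - 276*(-386) = 6 + 106536 = 106542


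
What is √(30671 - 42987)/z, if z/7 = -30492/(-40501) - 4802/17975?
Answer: 728005475*I*√3079/1237627643 ≈ 32.64*I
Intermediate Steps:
z = 2475255286/728005475 (z = 7*(-30492/(-40501) - 4802/17975) = 7*(-30492*(-1/40501) - 4802*1/17975) = 7*(30492/40501 - 4802/17975) = 7*(353607898/728005475) = 2475255286/728005475 ≈ 3.4001)
√(30671 - 42987)/z = √(30671 - 42987)/(2475255286/728005475) = √(-12316)*(728005475/2475255286) = (2*I*√3079)*(728005475/2475255286) = 728005475*I*√3079/1237627643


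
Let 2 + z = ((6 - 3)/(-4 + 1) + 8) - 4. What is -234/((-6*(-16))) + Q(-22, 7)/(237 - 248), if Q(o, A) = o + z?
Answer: -93/176 ≈ -0.52841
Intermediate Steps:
z = 1 (z = -2 + (((6 - 3)/(-4 + 1) + 8) - 4) = -2 + ((3/(-3) + 8) - 4) = -2 + ((3*(-1/3) + 8) - 4) = -2 + ((-1 + 8) - 4) = -2 + (7 - 4) = -2 + 3 = 1)
Q(o, A) = 1 + o (Q(o, A) = o + 1 = 1 + o)
-234/((-6*(-16))) + Q(-22, 7)/(237 - 248) = -234/((-6*(-16))) + (1 - 22)/(237 - 248) = -234/96 - 21/(-11) = -234*1/96 - 21*(-1/11) = -39/16 + 21/11 = -93/176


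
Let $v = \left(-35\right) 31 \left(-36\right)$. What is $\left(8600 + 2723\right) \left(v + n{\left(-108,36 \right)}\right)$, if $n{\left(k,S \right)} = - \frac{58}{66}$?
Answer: $\frac{14594792173}{33} \approx 4.4227 \cdot 10^{8}$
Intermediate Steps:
$n{\left(k,S \right)} = - \frac{29}{33}$ ($n{\left(k,S \right)} = \left(-58\right) \frac{1}{66} = - \frac{29}{33}$)
$v = 39060$ ($v = \left(-1085\right) \left(-36\right) = 39060$)
$\left(8600 + 2723\right) \left(v + n{\left(-108,36 \right)}\right) = \left(8600 + 2723\right) \left(39060 - \frac{29}{33}\right) = 11323 \cdot \frac{1288951}{33} = \frac{14594792173}{33}$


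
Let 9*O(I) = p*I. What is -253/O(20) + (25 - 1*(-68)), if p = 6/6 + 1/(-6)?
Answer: -2181/50 ≈ -43.620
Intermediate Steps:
p = ⅚ (p = 6*(⅙) + 1*(-⅙) = 1 - ⅙ = ⅚ ≈ 0.83333)
O(I) = 5*I/54 (O(I) = (5*I/6)/9 = 5*I/54)
-253/O(20) + (25 - 1*(-68)) = -253/((5/54)*20) + (25 - 1*(-68)) = -253/50/27 + (25 + 68) = -253*27/50 + 93 = -6831/50 + 93 = -2181/50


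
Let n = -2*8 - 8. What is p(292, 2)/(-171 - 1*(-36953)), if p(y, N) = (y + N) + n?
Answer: 135/18391 ≈ 0.0073406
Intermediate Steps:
n = -24 (n = -16 - 8 = -24)
p(y, N) = -24 + N + y (p(y, N) = (y + N) - 24 = (N + y) - 24 = -24 + N + y)
p(292, 2)/(-171 - 1*(-36953)) = (-24 + 2 + 292)/(-171 - 1*(-36953)) = 270/(-171 + 36953) = 270/36782 = 270*(1/36782) = 135/18391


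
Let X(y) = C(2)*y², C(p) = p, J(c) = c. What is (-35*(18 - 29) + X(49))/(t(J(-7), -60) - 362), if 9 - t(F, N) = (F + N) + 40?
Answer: -5187/326 ≈ -15.911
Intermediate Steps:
t(F, N) = -31 - F - N (t(F, N) = 9 - ((F + N) + 40) = 9 - (40 + F + N) = 9 + (-40 - F - N) = -31 - F - N)
X(y) = 2*y²
(-35*(18 - 29) + X(49))/(t(J(-7), -60) - 362) = (-35*(18 - 29) + 2*49²)/((-31 - 1*(-7) - 1*(-60)) - 362) = (-35*(-11) + 2*2401)/((-31 + 7 + 60) - 362) = (385 + 4802)/(36 - 362) = 5187/(-326) = 5187*(-1/326) = -5187/326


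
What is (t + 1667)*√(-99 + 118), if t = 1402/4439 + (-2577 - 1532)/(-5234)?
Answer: 38756199161*√19/23233726 ≈ 7271.1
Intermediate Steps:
t = 25577919/23233726 (t = 1402*(1/4439) - 4109*(-1/5234) = 1402/4439 + 4109/5234 = 25577919/23233726 ≈ 1.1009)
(t + 1667)*√(-99 + 118) = (25577919/23233726 + 1667)*√(-99 + 118) = 38756199161*√19/23233726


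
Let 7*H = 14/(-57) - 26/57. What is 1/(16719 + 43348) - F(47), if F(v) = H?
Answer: 343297/3423819 ≈ 0.10027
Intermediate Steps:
H = -40/399 (H = (14/(-57) - 26/57)/7 = (14*(-1/57) - 26*1/57)/7 = (-14/57 - 26/57)/7 = (1/7)*(-40/57) = -40/399 ≈ -0.10025)
F(v) = -40/399
1/(16719 + 43348) - F(47) = 1/(16719 + 43348) - 1*(-40/399) = 1/60067 + 40/399 = 343297/3423819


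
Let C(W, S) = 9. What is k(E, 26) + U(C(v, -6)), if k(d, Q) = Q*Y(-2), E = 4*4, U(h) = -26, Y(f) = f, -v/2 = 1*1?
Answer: -78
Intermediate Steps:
v = -2 ≈ -2.0000
E = 16
k(d, Q) = -2*Q (k(d, Q) = Q*(-2) = -2*Q)
k(E, 26) + U(C(v, -6)) = -2*26 - 26 = -52 - 26 = -78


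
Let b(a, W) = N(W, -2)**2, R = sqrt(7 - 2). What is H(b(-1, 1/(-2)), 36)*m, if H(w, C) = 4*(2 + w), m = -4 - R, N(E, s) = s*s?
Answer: -288 - 72*sqrt(5) ≈ -449.00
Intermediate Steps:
N(E, s) = s**2
R = sqrt(5) ≈ 2.2361
b(a, W) = 16 (b(a, W) = ((-2)**2)**2 = 4**2 = 16)
m = -4 - sqrt(5) ≈ -6.2361
H(w, C) = 8 + 4*w
H(b(-1, 1/(-2)), 36)*m = (8 + 4*16)*(-4 - sqrt(5)) = (8 + 64)*(-4 - sqrt(5)) = 72*(-4 - sqrt(5)) = -288 - 72*sqrt(5)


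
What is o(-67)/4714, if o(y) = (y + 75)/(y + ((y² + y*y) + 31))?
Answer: 2/10538147 ≈ 1.8979e-7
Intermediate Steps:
o(y) = (75 + y)/(31 + y + 2*y²) (o(y) = (75 + y)/(y + ((y² + y²) + 31)) = (75 + y)/(y + (2*y² + 31)) = (75 + y)/(y + (31 + 2*y²)) = (75 + y)/(31 + y + 2*y²))
o(-67)/4714 = ((75 - 67)/(31 - 67 + 2*(-67)²))/4714 = (8/(31 - 67 + 2*4489))*(1/4714) = (8/(31 - 67 + 8978))*(1/4714) = (8/8942)*(1/4714) = ((1/8942)*8)*(1/4714) = (4/4471)*(1/4714) = 2/10538147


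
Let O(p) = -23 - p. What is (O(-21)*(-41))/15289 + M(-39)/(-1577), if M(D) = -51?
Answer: 909053/24110753 ≈ 0.037703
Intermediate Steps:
(O(-21)*(-41))/15289 + M(-39)/(-1577) = ((-23 - 1*(-21))*(-41))/15289 - 51/(-1577) = ((-23 + 21)*(-41))*(1/15289) - 51*(-1/1577) = -2*(-41)*(1/15289) + 51/1577 = 82*(1/15289) + 51/1577 = 82/15289 + 51/1577 = 909053/24110753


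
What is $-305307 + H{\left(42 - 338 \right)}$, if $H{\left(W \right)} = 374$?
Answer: $-304933$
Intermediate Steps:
$-305307 + H{\left(42 - 338 \right)} = -305307 + 374 = -304933$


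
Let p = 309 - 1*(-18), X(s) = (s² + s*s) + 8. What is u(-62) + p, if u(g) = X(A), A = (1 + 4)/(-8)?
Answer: 10745/32 ≈ 335.78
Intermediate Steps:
A = -5/8 (A = 5*(-⅛) = -5/8 ≈ -0.62500)
X(s) = 8 + 2*s² (X(s) = (s² + s²) + 8 = 2*s² + 8 = 8 + 2*s²)
u(g) = 281/32 (u(g) = 8 + 2*(-5/8)² = 8 + 2*(25/64) = 8 + 25/32 = 281/32)
p = 327 (p = 309 + 18 = 327)
u(-62) + p = 281/32 + 327 = 10745/32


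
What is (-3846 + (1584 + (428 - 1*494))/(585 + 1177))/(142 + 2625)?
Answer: -3387567/2437727 ≈ -1.3896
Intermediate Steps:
(-3846 + (1584 + (428 - 1*494))/(585 + 1177))/(142 + 2625) = (-3846 + (1584 + (428 - 494))/1762)/2767 = (-3846 + (1584 - 66)*(1/1762))*(1/2767) = (-3846 + 1518*(1/1762))*(1/2767) = (-3846 + 759/881)*(1/2767) = -3387567/881*1/2767 = -3387567/2437727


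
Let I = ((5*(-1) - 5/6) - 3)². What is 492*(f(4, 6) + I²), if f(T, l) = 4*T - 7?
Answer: 323987945/108 ≈ 2.9999e+6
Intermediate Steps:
I = 2809/36 (I = ((-5 - 5*⅙) - 3)² = ((-5 - ⅚) - 3)² = (-35/6 - 3)² = (-53/6)² = 2809/36 ≈ 78.028)
f(T, l) = -7 + 4*T
492*(f(4, 6) + I²) = 492*((-7 + 4*4) + (2809/36)²) = 492*((-7 + 16) + 7890481/1296) = 492*(9 + 7890481/1296) = 492*(7902145/1296) = 323987945/108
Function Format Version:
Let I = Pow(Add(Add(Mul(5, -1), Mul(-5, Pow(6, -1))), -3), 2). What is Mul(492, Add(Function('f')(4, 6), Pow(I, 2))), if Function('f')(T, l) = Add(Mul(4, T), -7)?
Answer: Rational(323987945, 108) ≈ 2.9999e+6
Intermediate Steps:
I = Rational(2809, 36) (I = Pow(Add(Add(-5, Mul(-5, Rational(1, 6))), -3), 2) = Pow(Add(Add(-5, Rational(-5, 6)), -3), 2) = Pow(Add(Rational(-35, 6), -3), 2) = Pow(Rational(-53, 6), 2) = Rational(2809, 36) ≈ 78.028)
Function('f')(T, l) = Add(-7, Mul(4, T))
Mul(492, Add(Function('f')(4, 6), Pow(I, 2))) = Mul(492, Add(Add(-7, Mul(4, 4)), Pow(Rational(2809, 36), 2))) = Mul(492, Add(Add(-7, 16), Rational(7890481, 1296))) = Mul(492, Add(9, Rational(7890481, 1296))) = Mul(492, Rational(7902145, 1296)) = Rational(323987945, 108)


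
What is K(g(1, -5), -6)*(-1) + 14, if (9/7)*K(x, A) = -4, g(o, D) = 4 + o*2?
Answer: 154/9 ≈ 17.111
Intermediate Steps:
g(o, D) = 4 + 2*o
K(x, A) = -28/9 (K(x, A) = (7/9)*(-4) = -28/9)
K(g(1, -5), -6)*(-1) + 14 = -28/9*(-1) + 14 = 28/9 + 14 = 154/9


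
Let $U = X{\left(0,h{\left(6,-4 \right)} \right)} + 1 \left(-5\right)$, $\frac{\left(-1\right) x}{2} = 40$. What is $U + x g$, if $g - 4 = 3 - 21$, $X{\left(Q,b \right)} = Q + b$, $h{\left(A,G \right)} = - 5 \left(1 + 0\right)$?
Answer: $1110$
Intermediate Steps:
$x = -80$ ($x = \left(-2\right) 40 = -80$)
$h{\left(A,G \right)} = -5$ ($h{\left(A,G \right)} = \left(-5\right) 1 = -5$)
$g = -14$ ($g = 4 + \left(3 - 21\right) = 4 - 18 = -14$)
$U = -10$ ($U = \left(0 - 5\right) + 1 \left(-5\right) = -5 - 5 = -10$)
$U + x g = -10 - -1120 = -10 + 1120 = 1110$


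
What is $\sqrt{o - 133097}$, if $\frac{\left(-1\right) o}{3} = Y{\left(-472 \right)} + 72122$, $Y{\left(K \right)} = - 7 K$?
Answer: $125 i \sqrt{23} \approx 599.48 i$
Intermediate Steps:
$o = -226278$ ($o = - 3 \left(\left(-7\right) \left(-472\right) + 72122\right) = - 3 \left(3304 + 72122\right) = \left(-3\right) 75426 = -226278$)
$\sqrt{o - 133097} = \sqrt{-226278 - 133097} = \sqrt{-359375} = 125 i \sqrt{23}$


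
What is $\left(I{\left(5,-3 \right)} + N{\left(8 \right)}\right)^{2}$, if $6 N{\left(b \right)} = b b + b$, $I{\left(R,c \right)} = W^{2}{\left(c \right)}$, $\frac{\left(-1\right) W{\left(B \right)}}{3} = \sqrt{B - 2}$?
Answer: $1089$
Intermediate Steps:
$W{\left(B \right)} = - 3 \sqrt{-2 + B}$ ($W{\left(B \right)} = - 3 \sqrt{B - 2} = - 3 \sqrt{-2 + B}$)
$I{\left(R,c \right)} = -18 + 9 c$ ($I{\left(R,c \right)} = \left(- 3 \sqrt{-2 + c}\right)^{2} = -18 + 9 c$)
$N{\left(b \right)} = \frac{b}{6} + \frac{b^{2}}{6}$ ($N{\left(b \right)} = \frac{b b + b}{6} = \frac{b^{2} + b}{6} = \frac{b + b^{2}}{6} = \frac{b}{6} + \frac{b^{2}}{6}$)
$\left(I{\left(5,-3 \right)} + N{\left(8 \right)}\right)^{2} = \left(\left(-18 + 9 \left(-3\right)\right) + \frac{1}{6} \cdot 8 \left(1 + 8\right)\right)^{2} = \left(\left(-18 - 27\right) + \frac{1}{6} \cdot 8 \cdot 9\right)^{2} = \left(-45 + 12\right)^{2} = \left(-33\right)^{2} = 1089$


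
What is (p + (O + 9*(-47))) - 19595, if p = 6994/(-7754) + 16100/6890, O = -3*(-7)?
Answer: -53413213704/2671253 ≈ -19996.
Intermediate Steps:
O = 21
p = 3832537/2671253 (p = 6994*(-1/7754) + 16100*(1/6890) = -3497/3877 + 1610/689 = 3832537/2671253 ≈ 1.4347)
(p + (O + 9*(-47))) - 19595 = (3832537/2671253 + (21 + 9*(-47))) - 19595 = (3832537/2671253 + (21 - 423)) - 19595 = (3832537/2671253 - 402) - 19595 = -1070011169/2671253 - 19595 = -53413213704/2671253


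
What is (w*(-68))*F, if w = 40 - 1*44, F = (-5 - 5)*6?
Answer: -16320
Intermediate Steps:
F = -60 (F = -10*6 = -60)
w = -4 (w = 40 - 44 = -4)
(w*(-68))*F = -4*(-68)*(-60) = 272*(-60) = -16320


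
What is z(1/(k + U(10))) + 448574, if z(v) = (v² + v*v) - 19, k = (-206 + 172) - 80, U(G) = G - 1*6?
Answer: 2713757751/6050 ≈ 4.4856e+5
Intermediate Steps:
U(G) = -6 + G (U(G) = G - 6 = -6 + G)
k = -114 (k = -34 - 80 = -114)
z(v) = -19 + 2*v² (z(v) = (v² + v²) - 19 = 2*v² - 19 = -19 + 2*v²)
z(1/(k + U(10))) + 448574 = (-19 + 2*(1/(-114 + (-6 + 10)))²) + 448574 = (-19 + 2*(1/(-114 + 4))²) + 448574 = (-19 + 2*(1/(-110))²) + 448574 = (-19 + 2*(-1/110)²) + 448574 = (-19 + 2*(1/12100)) + 448574 = (-19 + 1/6050) + 448574 = -114949/6050 + 448574 = 2713757751/6050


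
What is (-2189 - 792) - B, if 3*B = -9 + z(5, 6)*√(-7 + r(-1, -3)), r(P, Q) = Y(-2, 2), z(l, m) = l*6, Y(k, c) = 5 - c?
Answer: -2978 - 20*I ≈ -2978.0 - 20.0*I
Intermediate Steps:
z(l, m) = 6*l
r(P, Q) = 3 (r(P, Q) = 5 - 1*2 = 5 - 2 = 3)
B = -3 + 20*I (B = (-9 + (6*5)*√(-7 + 3))/3 = (-9 + 30*√(-4))/3 = (-9 + 30*(2*I))/3 = (-9 + 60*I)/3 = -3 + 20*I ≈ -3.0 + 20.0*I)
(-2189 - 792) - B = (-2189 - 792) - (-3 + 20*I) = -2981 + (3 - 20*I) = -2978 - 20*I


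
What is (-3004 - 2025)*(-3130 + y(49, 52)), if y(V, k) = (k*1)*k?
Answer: 2142354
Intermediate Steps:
y(V, k) = k² (y(V, k) = k*k = k²)
(-3004 - 2025)*(-3130 + y(49, 52)) = (-3004 - 2025)*(-3130 + 52²) = -5029*(-3130 + 2704) = -5029*(-426) = 2142354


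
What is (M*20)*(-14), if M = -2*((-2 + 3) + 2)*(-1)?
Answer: -1680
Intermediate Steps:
M = 6 (M = -2*(1 + 2)*(-1) = -2*3*(-1) = -6*(-1) = 6)
(M*20)*(-14) = (6*20)*(-14) = 120*(-14) = -1680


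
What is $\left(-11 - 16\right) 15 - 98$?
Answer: $-503$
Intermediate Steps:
$\left(-11 - 16\right) 15 - 98 = \left(-27\right) 15 - 98 = -405 - 98 = -503$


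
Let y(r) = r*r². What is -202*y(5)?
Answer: -25250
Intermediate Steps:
y(r) = r³
-202*y(5) = -202*5³ = -202*125 = -25250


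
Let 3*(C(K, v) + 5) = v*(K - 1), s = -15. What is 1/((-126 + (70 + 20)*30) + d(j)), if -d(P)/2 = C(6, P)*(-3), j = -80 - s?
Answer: 1/1894 ≈ 0.00052798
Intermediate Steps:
C(K, v) = -5 + v*(-1 + K)/3 (C(K, v) = -5 + (v*(K - 1))/3 = -5 + (v*(-1 + K))/3 = -5 + v*(-1 + K)/3)
j = -65 (j = -80 - 1*(-15) = -80 + 15 = -65)
d(P) = -30 + 10*P (d(P) = -2*(-5 - P/3 + (⅓)*6*P)*(-3) = -2*(-5 - P/3 + 2*P)*(-3) = -2*(-5 + 5*P/3)*(-3) = -2*(15 - 5*P) = -30 + 10*P)
1/((-126 + (70 + 20)*30) + d(j)) = 1/((-126 + (70 + 20)*30) + (-30 + 10*(-65))) = 1/((-126 + 90*30) + (-30 - 650)) = 1/((-126 + 2700) - 680) = 1/(2574 - 680) = 1/1894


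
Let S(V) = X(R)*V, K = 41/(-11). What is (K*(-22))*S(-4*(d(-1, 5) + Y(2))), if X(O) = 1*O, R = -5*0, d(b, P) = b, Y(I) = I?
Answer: 0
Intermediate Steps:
R = 0
K = -41/11 (K = 41*(-1/11) = -41/11 ≈ -3.7273)
X(O) = O
S(V) = 0 (S(V) = 0*V = 0)
(K*(-22))*S(-4*(d(-1, 5) + Y(2))) = -41/11*(-22)*0 = 82*0 = 0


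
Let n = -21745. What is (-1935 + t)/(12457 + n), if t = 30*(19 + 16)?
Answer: 295/3096 ≈ 0.095284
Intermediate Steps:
t = 1050 (t = 30*35 = 1050)
(-1935 + t)/(12457 + n) = (-1935 + 1050)/(12457 - 21745) = -885/(-9288) = -885*(-1/9288) = 295/3096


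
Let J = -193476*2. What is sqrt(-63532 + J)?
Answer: 2*I*sqrt(112621) ≈ 671.18*I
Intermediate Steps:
J = -386952
sqrt(-63532 + J) = sqrt(-63532 - 386952) = sqrt(-450484) = 2*I*sqrt(112621)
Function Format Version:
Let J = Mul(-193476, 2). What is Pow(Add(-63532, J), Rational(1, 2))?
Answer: Mul(2, I, Pow(112621, Rational(1, 2))) ≈ Mul(671.18, I)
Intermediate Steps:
J = -386952
Pow(Add(-63532, J), Rational(1, 2)) = Pow(Add(-63532, -386952), Rational(1, 2)) = Pow(-450484, Rational(1, 2)) = Mul(2, I, Pow(112621, Rational(1, 2)))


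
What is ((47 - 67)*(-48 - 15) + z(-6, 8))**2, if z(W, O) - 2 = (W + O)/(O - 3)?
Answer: 39841344/25 ≈ 1.5937e+6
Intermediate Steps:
z(W, O) = 2 + (O + W)/(-3 + O) (z(W, O) = 2 + (W + O)/(O - 3) = 2 + (O + W)/(-3 + O))
((47 - 67)*(-48 - 15) + z(-6, 8))**2 = ((47 - 67)*(-48 - 15) + (-6 - 6 + 3*8)/(-3 + 8))**2 = (-20*(-63) + (-6 - 6 + 24)/5)**2 = (1260 + (1/5)*12)**2 = (1260 + 12/5)**2 = (6312/5)**2 = 39841344/25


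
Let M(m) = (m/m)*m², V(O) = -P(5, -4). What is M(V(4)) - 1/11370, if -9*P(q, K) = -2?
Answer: 15133/306990 ≈ 0.049295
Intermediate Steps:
P(q, K) = 2/9 (P(q, K) = -⅑*(-2) = 2/9)
V(O) = -2/9 (V(O) = -1*2/9 = -2/9)
M(m) = m² (M(m) = 1*m² = m²)
M(V(4)) - 1/11370 = (-2/9)² - 1/11370 = 4/81 - 1*1/11370 = 4/81 - 1/11370 = 15133/306990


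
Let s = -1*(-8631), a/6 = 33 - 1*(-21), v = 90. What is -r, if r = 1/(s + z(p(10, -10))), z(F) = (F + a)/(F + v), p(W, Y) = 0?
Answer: -5/43173 ≈ -0.00011581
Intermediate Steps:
a = 324 (a = 6*(33 - 1*(-21)) = 6*(33 + 21) = 6*54 = 324)
s = 8631
z(F) = (324 + F)/(90 + F) (z(F) = (F + 324)/(F + 90) = (324 + F)/(90 + F))
r = 5/43173 (r = 1/(8631 + (324 + 0)/(90 + 0)) = 1/(8631 + 324/90) = 1/(8631 + (1/90)*324) = 1/(8631 + 18/5) = 1/(43173/5) = 5/43173 ≈ 0.00011581)
-r = -1*5/43173 = -5/43173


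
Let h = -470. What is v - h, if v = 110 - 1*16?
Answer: 564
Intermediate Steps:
v = 94 (v = 110 - 16 = 94)
v - h = 94 - 1*(-470) = 94 + 470 = 564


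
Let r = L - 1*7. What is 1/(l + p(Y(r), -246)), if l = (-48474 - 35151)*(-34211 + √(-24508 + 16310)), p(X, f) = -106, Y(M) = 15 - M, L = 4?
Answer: 2860894769/8184776209058407111 + 83625*I*√8198/8184776209058407111 ≈ 3.4954e-10 + 9.2509e-13*I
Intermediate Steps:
r = -3 (r = 4 - 1*7 = 4 - 7 = -3)
l = 2860894875 - 83625*I*√8198 (l = -83625*(-34211 + √(-8198)) = -83625*(-34211 + I*√8198) = 2860894875 - 83625*I*√8198 ≈ 2.8609e+9 - 7.5716e+6*I)
1/(l + p(Y(r), -246)) = 1/((2860894875 - 83625*I*√8198) - 106) = 1/(2860894769 - 83625*I*√8198)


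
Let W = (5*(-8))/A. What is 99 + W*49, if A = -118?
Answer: 6821/59 ≈ 115.61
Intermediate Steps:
W = 20/59 (W = (5*(-8))/(-118) = -40*(-1/118) = 20/59 ≈ 0.33898)
99 + W*49 = 99 + (20/59)*49 = 99 + 980/59 = 6821/59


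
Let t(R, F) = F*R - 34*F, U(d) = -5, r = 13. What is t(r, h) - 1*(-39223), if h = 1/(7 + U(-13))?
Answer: 78425/2 ≈ 39213.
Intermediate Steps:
h = ½ (h = 1/(7 - 5) = 1/2 = ½ ≈ 0.50000)
t(R, F) = -34*F + F*R
t(r, h) - 1*(-39223) = (-34 + 13)/2 - 1*(-39223) = (½)*(-21) + 39223 = -21/2 + 39223 = 78425/2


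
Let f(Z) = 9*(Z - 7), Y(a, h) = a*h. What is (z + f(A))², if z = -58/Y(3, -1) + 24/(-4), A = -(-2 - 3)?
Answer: 196/9 ≈ 21.778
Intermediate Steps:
A = 5 (A = -1*(-5) = 5)
f(Z) = -63 + 9*Z (f(Z) = 9*(-7 + Z) = -63 + 9*Z)
z = 40/3 (z = -58/(3*(-1)) + 24/(-4) = -58/(-3) + 24*(-¼) = -58*(-⅓) - 6 = 58/3 - 6 = 40/3 ≈ 13.333)
(z + f(A))² = (40/3 + (-63 + 9*5))² = (40/3 + (-63 + 45))² = (40/3 - 18)² = (-14/3)² = 196/9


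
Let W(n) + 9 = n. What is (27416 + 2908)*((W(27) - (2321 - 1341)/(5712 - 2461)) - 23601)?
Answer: -2324920247412/3251 ≈ -7.1514e+8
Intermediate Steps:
W(n) = -9 + n
(27416 + 2908)*((W(27) - (2321 - 1341)/(5712 - 2461)) - 23601) = (27416 + 2908)*(((-9 + 27) - (2321 - 1341)/(5712 - 2461)) - 23601) = 30324*((18 - 980/3251) - 23601) = 30324*(57538/3251 - 23601) = 30324*(-76669313/3251) = -2324920247412/3251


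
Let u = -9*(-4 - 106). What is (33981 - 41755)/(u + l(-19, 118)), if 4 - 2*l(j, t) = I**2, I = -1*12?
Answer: -169/20 ≈ -8.4500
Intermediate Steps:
u = 990 (u = -9*(-110) = 990)
I = -12
l(j, t) = -70 (l(j, t) = 2 - 1/2*(-12)**2 = 2 - 1/2*144 = 2 - 72 = -70)
(33981 - 41755)/(u + l(-19, 118)) = (33981 - 41755)/(990 - 70) = -7774/920 = -7774*1/920 = -169/20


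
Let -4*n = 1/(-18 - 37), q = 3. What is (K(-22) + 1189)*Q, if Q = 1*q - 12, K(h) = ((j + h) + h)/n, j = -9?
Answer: 94239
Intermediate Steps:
n = 1/220 (n = -1/(4*(-18 - 37)) = -¼/(-55) = -¼*(-1/55) = 1/220 ≈ 0.0045455)
K(h) = -1980 + 440*h (K(h) = ((-9 + h) + h)/(1/220) = (-9 + 2*h)*220 = -1980 + 440*h)
Q = -9 (Q = 1*3 - 12 = 3 - 12 = -9)
(K(-22) + 1189)*Q = ((-1980 + 440*(-22)) + 1189)*(-9) = ((-1980 - 9680) + 1189)*(-9) = (-11660 + 1189)*(-9) = -10471*(-9) = 94239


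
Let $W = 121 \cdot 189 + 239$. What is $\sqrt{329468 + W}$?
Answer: $8 \sqrt{5509} \approx 593.78$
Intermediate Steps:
$W = 23108$ ($W = 22869 + 239 = 23108$)
$\sqrt{329468 + W} = \sqrt{329468 + 23108} = \sqrt{352576} = 8 \sqrt{5509}$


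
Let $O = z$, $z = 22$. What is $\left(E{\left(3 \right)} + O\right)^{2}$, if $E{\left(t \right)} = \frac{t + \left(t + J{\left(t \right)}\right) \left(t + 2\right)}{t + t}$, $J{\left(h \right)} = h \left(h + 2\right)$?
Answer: $\frac{5625}{4} \approx 1406.3$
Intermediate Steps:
$J{\left(h \right)} = h \left(2 + h\right)$
$O = 22$
$E{\left(t \right)} = \frac{t + \left(2 + t\right) \left(t + t \left(2 + t\right)\right)}{2 t}$ ($E{\left(t \right)} = \frac{t + \left(t + t \left(2 + t\right)\right) \left(t + 2\right)}{t + t} = \frac{t + \left(t + t \left(2 + t\right)\right) \left(2 + t\right)}{2 t} = \left(t + \left(2 + t\right) \left(t + t \left(2 + t\right)\right)\right) \frac{1}{2 t} = \frac{t + \left(2 + t\right) \left(t + t \left(2 + t\right)\right)}{2 t}$)
$\left(E{\left(3 \right)} + O\right)^{2} = \left(\left(\frac{7}{2} + \frac{3^{2}}{2} + \frac{5}{2} \cdot 3\right) + 22\right)^{2} = \left(\left(\frac{7}{2} + \frac{1}{2} \cdot 9 + \frac{15}{2}\right) + 22\right)^{2} = \left(\left(\frac{7}{2} + \frac{9}{2} + \frac{15}{2}\right) + 22\right)^{2} = \left(\frac{31}{2} + 22\right)^{2} = \left(\frac{75}{2}\right)^{2} = \frac{5625}{4}$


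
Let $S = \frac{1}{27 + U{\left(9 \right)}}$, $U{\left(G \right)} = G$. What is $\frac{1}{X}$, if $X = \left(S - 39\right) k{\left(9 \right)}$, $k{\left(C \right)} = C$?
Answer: $- \frac{4}{1403} \approx -0.002851$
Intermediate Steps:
$S = \frac{1}{36}$ ($S = \frac{1}{27 + 9} = \frac{1}{36} \approx 0.027778$)
$X = - \frac{1403}{4}$ ($X = \left(\frac{1}{36} - 39\right) 9 = \left(- \frac{1403}{36}\right) 9 = - \frac{1403}{4} \approx -350.75$)
$\frac{1}{X} = \frac{1}{- \frac{1403}{4}} = - \frac{4}{1403}$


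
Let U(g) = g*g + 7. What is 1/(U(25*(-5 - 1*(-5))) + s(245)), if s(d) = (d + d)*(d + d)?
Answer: 1/240107 ≈ 4.1648e-6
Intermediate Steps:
U(g) = 7 + g² (U(g) = g² + 7 = 7 + g²)
s(d) = 4*d² (s(d) = (2*d)*(2*d) = 4*d²)
1/(U(25*(-5 - 1*(-5))) + s(245)) = 1/((7 + (25*(-5 - 1*(-5)))²) + 4*245²) = 1/((7 + (25*(-5 + 5))²) + 4*60025) = 1/((7 + (25*0)²) + 240100) = 1/((7 + 0²) + 240100) = 1/((7 + 0) + 240100) = 1/(7 + 240100) = 1/240107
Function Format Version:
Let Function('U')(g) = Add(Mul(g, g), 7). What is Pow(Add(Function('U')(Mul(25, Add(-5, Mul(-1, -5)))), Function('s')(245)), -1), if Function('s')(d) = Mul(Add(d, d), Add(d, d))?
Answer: Rational(1, 240107) ≈ 4.1648e-6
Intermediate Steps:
Function('U')(g) = Add(7, Pow(g, 2)) (Function('U')(g) = Add(Pow(g, 2), 7) = Add(7, Pow(g, 2)))
Function('s')(d) = Mul(4, Pow(d, 2)) (Function('s')(d) = Mul(Mul(2, d), Mul(2, d)) = Mul(4, Pow(d, 2)))
Pow(Add(Function('U')(Mul(25, Add(-5, Mul(-1, -5)))), Function('s')(245)), -1) = Pow(Add(Add(7, Pow(Mul(25, Add(-5, Mul(-1, -5))), 2)), Mul(4, Pow(245, 2))), -1) = Pow(Add(Add(7, Pow(Mul(25, Add(-5, 5)), 2)), Mul(4, 60025)), -1) = Pow(Add(Add(7, Pow(Mul(25, 0), 2)), 240100), -1) = Pow(Add(Add(7, Pow(0, 2)), 240100), -1) = Pow(Add(Add(7, 0), 240100), -1) = Pow(Add(7, 240100), -1) = Pow(240107, -1) = Rational(1, 240107)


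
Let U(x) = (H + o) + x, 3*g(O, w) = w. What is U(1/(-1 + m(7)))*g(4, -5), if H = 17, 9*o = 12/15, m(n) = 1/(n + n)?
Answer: -9367/351 ≈ -26.687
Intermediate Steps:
g(O, w) = w/3
m(n) = 1/(2*n)
o = 4/45 (o = (12/15)/9 = (12*(1/15))/9 = (1/9)*(4/5) = 4/45 ≈ 0.088889)
U(x) = 769/45 + x (U(x) = (17 + 4/45) + x = 769/45 + x)
U(1/(-1 + m(7)))*g(4, -5) = (769/45 + 1/(-1 + (1/2)/7))*((1/3)*(-5)) = (769/45 + 1/(-1 + (1/2)*(1/7)))*(-5/3) = (769/45 + 1/(-1 + 1/14))*(-5/3) = (769/45 + 1/(-13/14))*(-5/3) = (769/45 - 14/13)*(-5/3) = (9367/585)*(-5/3) = -9367/351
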